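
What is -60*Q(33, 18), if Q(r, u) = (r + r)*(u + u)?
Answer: -142560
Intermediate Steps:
Q(r, u) = 4*r*u (Q(r, u) = (2*r)*(2*u) = 4*r*u)
-60*Q(33, 18) = -240*33*18 = -60*2376 = -142560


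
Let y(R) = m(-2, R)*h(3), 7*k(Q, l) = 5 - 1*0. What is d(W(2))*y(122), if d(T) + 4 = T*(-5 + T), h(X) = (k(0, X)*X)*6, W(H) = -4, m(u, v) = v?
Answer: 351360/7 ≈ 50194.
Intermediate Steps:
k(Q, l) = 5/7 (k(Q, l) = (5 - 1*0)/7 = (5 + 0)/7 = (⅐)*5 = 5/7)
h(X) = 30*X/7 (h(X) = (5*X/7)*6 = 30*X/7)
y(R) = 90*R/7 (y(R) = R*((30/7)*3) = R*(90/7) = 90*R/7)
d(T) = -4 + T*(-5 + T)
d(W(2))*y(122) = (-4 + (-4)² - 5*(-4))*((90/7)*122) = (-4 + 16 + 20)*(10980/7) = 32*(10980/7) = 351360/7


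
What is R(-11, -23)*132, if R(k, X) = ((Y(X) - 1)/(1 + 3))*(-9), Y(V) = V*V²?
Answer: 3613896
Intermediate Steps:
Y(V) = V³
R(k, X) = 9/4 - 9*X³/4 (R(k, X) = ((X³ - 1)/(1 + 3))*(-9) = ((-1 + X³)/4)*(-9) = ((-1 + X³)*(¼))*(-9) = (-¼ + X³/4)*(-9) = 9/4 - 9*X³/4)
R(-11, -23)*132 = (9/4 - 9/4*(-23)³)*132 = (9/4 - 9/4*(-12167))*132 = (9/4 + 109503/4)*132 = 27378*132 = 3613896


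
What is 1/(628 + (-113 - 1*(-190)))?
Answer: 1/705 ≈ 0.0014184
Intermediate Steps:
1/(628 + (-113 - 1*(-190))) = 1/(628 + (-113 + 190)) = 1/(628 + 77) = 1/705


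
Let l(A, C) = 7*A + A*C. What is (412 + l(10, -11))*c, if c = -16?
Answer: -5952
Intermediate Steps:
(412 + l(10, -11))*c = (412 + 10*(7 - 11))*(-16) = (412 + 10*(-4))*(-16) = (412 - 40)*(-16) = 372*(-16) = -5952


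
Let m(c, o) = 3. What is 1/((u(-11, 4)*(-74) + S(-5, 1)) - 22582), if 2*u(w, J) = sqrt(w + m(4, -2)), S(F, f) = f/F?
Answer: -564555/12749167721 + 1850*I*sqrt(2)/12749167721 ≈ -4.4282e-5 + 2.0521e-7*I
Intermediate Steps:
u(w, J) = sqrt(3 + w)/2 (u(w, J) = sqrt(w + 3)/2 = sqrt(3 + w)/2)
1/((u(-11, 4)*(-74) + S(-5, 1)) - 22582) = 1/(((sqrt(3 - 11)/2)*(-74) + 1/(-5)) - 22582) = 1/(((sqrt(-8)/2)*(-74) + 1*(-1/5)) - 22582) = 1/((((2*I*sqrt(2))/2)*(-74) - 1/5) - 22582) = 1/(((I*sqrt(2))*(-74) - 1/5) - 22582) = 1/((-74*I*sqrt(2) - 1/5) - 22582) = 1/((-1/5 - 74*I*sqrt(2)) - 22582) = 1/(-112911/5 - 74*I*sqrt(2))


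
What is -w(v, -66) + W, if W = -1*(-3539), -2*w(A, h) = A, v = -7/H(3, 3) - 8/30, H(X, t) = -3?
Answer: 106201/30 ≈ 3540.0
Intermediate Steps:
v = 31/15 (v = -7/(-3) - 8/30 = -7*(-⅓) - 8*1/30 = 7/3 - 4/15 = 31/15 ≈ 2.0667)
w(A, h) = -A/2
W = 3539
-w(v, -66) + W = -(-1)*31/(2*15) + 3539 = -1*(-31/30) + 3539 = 31/30 + 3539 = 106201/30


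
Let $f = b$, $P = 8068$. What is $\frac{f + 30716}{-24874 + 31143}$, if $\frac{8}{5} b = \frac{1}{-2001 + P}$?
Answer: $\frac{1490831781}{304272184} \approx 4.8997$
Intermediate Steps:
$b = \frac{5}{48536}$ ($b = \frac{5}{8 \left(-2001 + 8068\right)} = \frac{5}{8 \cdot 6067} = \frac{5}{8} \cdot \frac{1}{6067} = \frac{5}{48536} \approx 0.00010302$)
$f = \frac{5}{48536} \approx 0.00010302$
$\frac{f + 30716}{-24874 + 31143} = \frac{\frac{5}{48536} + 30716}{-24874 + 31143} = \frac{1490831781}{48536 \cdot 6269} = \frac{1490831781}{48536} \cdot \frac{1}{6269} = \frac{1490831781}{304272184}$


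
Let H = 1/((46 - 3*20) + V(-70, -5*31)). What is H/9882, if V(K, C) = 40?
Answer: 1/256932 ≈ 3.8921e-6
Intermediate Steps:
H = 1/26 (H = 1/((46 - 3*20) + 40) = 1/((46 - 60) + 40) = 1/(-14 + 40) = 1/26 ≈ 0.038462)
H/9882 = (1/26)/9882 = (1/26)*(1/9882) = 1/256932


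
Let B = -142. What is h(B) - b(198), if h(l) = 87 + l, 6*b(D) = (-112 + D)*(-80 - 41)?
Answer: 5038/3 ≈ 1679.3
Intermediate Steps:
b(D) = 6776/3 - 121*D/6 (b(D) = ((-112 + D)*(-80 - 41))/6 = ((-112 + D)*(-121))/6 = (13552 - 121*D)/6 = 6776/3 - 121*D/6)
h(B) - b(198) = (87 - 142) - (6776/3 - 121/6*198) = -55 - (6776/3 - 3993) = -55 - 1*(-5203/3) = -55 + 5203/3 = 5038/3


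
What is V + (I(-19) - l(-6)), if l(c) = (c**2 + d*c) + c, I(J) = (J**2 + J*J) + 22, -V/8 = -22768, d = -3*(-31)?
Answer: 183416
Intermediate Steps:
d = 93
V = 182144 (V = -8*(-22768) = 182144)
I(J) = 22 + 2*J**2 (I(J) = (J**2 + J**2) + 22 = 2*J**2 + 22 = 22 + 2*J**2)
l(c) = c**2 + 94*c (l(c) = (c**2 + 93*c) + c = c**2 + 94*c)
V + (I(-19) - l(-6)) = 182144 + ((22 + 2*(-19)**2) - (-6)*(94 - 6)) = 182144 + ((22 + 2*361) - (-6)*88) = 182144 + ((22 + 722) - 1*(-528)) = 182144 + (744 + 528) = 182144 + 1272 = 183416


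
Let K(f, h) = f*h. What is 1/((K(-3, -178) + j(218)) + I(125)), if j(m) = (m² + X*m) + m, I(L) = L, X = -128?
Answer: 1/20497 ≈ 4.8788e-5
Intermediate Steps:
j(m) = m² - 127*m (j(m) = (m² - 128*m) + m = m² - 127*m)
1/((K(-3, -178) + j(218)) + I(125)) = 1/((-3*(-178) + 218*(-127 + 218)) + 125) = 1/((534 + 218*91) + 125) = 1/((534 + 19838) + 125) = 1/(20372 + 125) = 1/20497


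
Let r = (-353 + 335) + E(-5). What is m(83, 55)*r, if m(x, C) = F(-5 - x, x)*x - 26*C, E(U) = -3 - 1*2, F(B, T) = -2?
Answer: 36708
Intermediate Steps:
E(U) = -5 (E(U) = -3 - 2 = -5)
m(x, C) = -26*C - 2*x (m(x, C) = -2*x - 26*C = -26*C - 2*x)
r = -23 (r = (-353 + 335) - 5 = -18 - 5 = -23)
m(83, 55)*r = (-26*55 - 2*83)*(-23) = (-1430 - 166)*(-23) = -1596*(-23) = 36708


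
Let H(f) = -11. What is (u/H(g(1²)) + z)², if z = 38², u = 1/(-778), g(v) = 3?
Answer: 152714059209009/73239364 ≈ 2.0851e+6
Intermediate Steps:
u = -1/778 ≈ -0.0012853
z = 1444
(u/H(g(1²)) + z)² = (-1/778/(-11) + 1444)² = (-1/778*(-1/11) + 1444)² = (1/8558 + 1444)² = (12357753/8558)² = 152714059209009/73239364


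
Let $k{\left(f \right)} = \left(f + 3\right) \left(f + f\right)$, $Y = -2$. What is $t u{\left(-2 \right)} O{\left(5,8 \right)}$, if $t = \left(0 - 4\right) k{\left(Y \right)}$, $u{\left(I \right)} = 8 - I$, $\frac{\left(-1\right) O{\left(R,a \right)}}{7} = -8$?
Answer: $8960$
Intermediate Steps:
$k{\left(f \right)} = 2 f \left(3 + f\right)$ ($k{\left(f \right)} = \left(3 + f\right) 2 f = 2 f \left(3 + f\right)$)
$O{\left(R,a \right)} = 56$ ($O{\left(R,a \right)} = \left(-7\right) \left(-8\right) = 56$)
$t = 16$ ($t = \left(0 - 4\right) 2 \left(-2\right) \left(3 - 2\right) = - 4 \cdot 2 \left(-2\right) 1 = \left(-4\right) \left(-4\right) = 16$)
$t u{\left(-2 \right)} O{\left(5,8 \right)} = 16 \left(8 - -2\right) 56 = 16 \left(8 + 2\right) 56 = 16 \cdot 10 \cdot 56 = 160 \cdot 56 = 8960$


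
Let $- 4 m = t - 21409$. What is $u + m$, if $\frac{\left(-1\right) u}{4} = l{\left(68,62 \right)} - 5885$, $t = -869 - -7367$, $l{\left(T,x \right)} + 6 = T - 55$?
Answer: $\frac{108959}{4} \approx 27240.0$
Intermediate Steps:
$l{\left(T,x \right)} = -61 + T$ ($l{\left(T,x \right)} = -6 + \left(T - 55\right) = -6 + \left(-55 + T\right) = -61 + T$)
$t = 6498$ ($t = -869 + 7367 = 6498$)
$m = \frac{14911}{4}$ ($m = - \frac{6498 - 21409}{4} = \left(- \frac{1}{4}\right) \left(-14911\right) = \frac{14911}{4} \approx 3727.8$)
$u = 23512$ ($u = - 4 \left(\left(-61 + 68\right) - 5885\right) = - 4 \left(7 - 5885\right) = \left(-4\right) \left(-5878\right) = 23512$)
$u + m = 23512 + \frac{14911}{4} = \frac{108959}{4}$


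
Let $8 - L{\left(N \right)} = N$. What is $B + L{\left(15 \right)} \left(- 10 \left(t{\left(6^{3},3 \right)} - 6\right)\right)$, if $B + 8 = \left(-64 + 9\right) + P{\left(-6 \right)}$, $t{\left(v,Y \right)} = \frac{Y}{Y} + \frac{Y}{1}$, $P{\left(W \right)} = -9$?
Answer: $-212$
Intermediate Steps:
$L{\left(N \right)} = 8 - N$
$t{\left(v,Y \right)} = 1 + Y$ ($t{\left(v,Y \right)} = 1 + Y 1 = 1 + Y$)
$B = -72$ ($B = -8 + \left(\left(-64 + 9\right) - 9\right) = -8 - 64 = -72$)
$B + L{\left(15 \right)} \left(- 10 \left(t{\left(6^{3},3 \right)} - 6\right)\right) = -72 + \left(8 - 15\right) \left(- 10 \left(\left(1 + 3\right) - 6\right)\right) = -72 + \left(8 - 15\right) \left(- 10 \left(4 - 6\right)\right) = -72 - 7 \left(\left(-10\right) \left(-2\right)\right) = -72 - 140 = -212$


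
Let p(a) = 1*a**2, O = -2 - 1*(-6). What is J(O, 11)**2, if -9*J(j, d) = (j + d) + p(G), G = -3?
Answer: 64/9 ≈ 7.1111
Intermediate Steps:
O = 4 (O = -2 + 6 = 4)
p(a) = a**2
J(j, d) = -1 - d/9 - j/9 (J(j, d) = -((j + d) + (-3)**2)/9 = -((d + j) + 9)/9 = -(9 + d + j)/9 = -1 - d/9 - j/9)
J(O, 11)**2 = (-1 - 1/9*11 - 1/9*4)**2 = (-1 - 11/9 - 4/9)**2 = (-8/3)**2 = 64/9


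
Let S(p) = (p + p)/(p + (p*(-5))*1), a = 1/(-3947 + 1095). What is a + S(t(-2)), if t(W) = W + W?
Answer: -1427/2852 ≈ -0.50035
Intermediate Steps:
t(W) = 2*W
a = -1/2852 (a = 1/(-2852) = -1/2852 ≈ -0.00035063)
S(p) = -½ (S(p) = (2*p)/(p - 5*p*1) = (2*p)/(p - 5*p) = (2*p)/((-4*p)) = (2*p)*(-1/(4*p)) = -½)
a + S(t(-2)) = -1/2852 - ½ = -1427/2852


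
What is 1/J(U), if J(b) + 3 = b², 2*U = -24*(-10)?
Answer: 1/14397 ≈ 6.9459e-5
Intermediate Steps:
U = 120 (U = (-24*(-10))/2 = (½)*240 = 120)
J(b) = -3 + b²
1/J(U) = 1/(-3 + 120²) = 1/(-3 + 14400) = 1/14397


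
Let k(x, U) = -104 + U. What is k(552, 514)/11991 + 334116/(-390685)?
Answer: -3846204106/4684703835 ≈ -0.82101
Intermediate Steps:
k(552, 514)/11991 + 334116/(-390685) = (-104 + 514)/11991 + 334116/(-390685) = 410*(1/11991) + 334116*(-1/390685) = 410/11991 - 334116/390685 = -3846204106/4684703835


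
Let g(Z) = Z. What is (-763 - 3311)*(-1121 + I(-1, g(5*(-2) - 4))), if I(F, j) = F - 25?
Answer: 4672878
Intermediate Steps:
I(F, j) = -25 + F
(-763 - 3311)*(-1121 + I(-1, g(5*(-2) - 4))) = (-763 - 3311)*(-1121 + (-25 - 1)) = -4074*(-1121 - 26) = -4074*(-1147) = 4672878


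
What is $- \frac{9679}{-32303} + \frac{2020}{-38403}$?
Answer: $\frac{306450577}{1240532109} \approx 0.24703$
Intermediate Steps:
$- \frac{9679}{-32303} + \frac{2020}{-38403} = \left(-9679\right) \left(- \frac{1}{32303}\right) + 2020 \left(- \frac{1}{38403}\right) = \frac{9679}{32303} - \frac{2020}{38403} = \frac{306450577}{1240532109}$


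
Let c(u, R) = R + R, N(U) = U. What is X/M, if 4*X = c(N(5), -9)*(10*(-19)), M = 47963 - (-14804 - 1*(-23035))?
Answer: 285/13244 ≈ 0.021519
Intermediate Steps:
c(u, R) = 2*R
M = 39732 (M = 47963 - (-14804 + 23035) = 47963 - 1*8231 = 47963 - 8231 = 39732)
X = 855 (X = ((2*(-9))*(10*(-19)))/4 = (-18*(-190))/4 = (¼)*3420 = 855)
X/M = 855/39732 = 855*(1/39732) = 285/13244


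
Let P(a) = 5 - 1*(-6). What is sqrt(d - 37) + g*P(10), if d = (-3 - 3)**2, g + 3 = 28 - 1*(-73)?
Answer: 1078 + I ≈ 1078.0 + 1.0*I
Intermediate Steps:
g = 98 (g = -3 + (28 - 1*(-73)) = -3 + (28 + 73) = -3 + 101 = 98)
d = 36 (d = (-6)**2 = 36)
P(a) = 11 (P(a) = 5 + 6 = 11)
sqrt(d - 37) + g*P(10) = sqrt(36 - 37) + 98*11 = sqrt(-1) + 1078 = I + 1078 = 1078 + I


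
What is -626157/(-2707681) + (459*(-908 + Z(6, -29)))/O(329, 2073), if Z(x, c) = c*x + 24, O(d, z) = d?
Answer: -1314703456929/890827049 ≈ -1475.8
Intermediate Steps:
Z(x, c) = 24 + c*x
-626157/(-2707681) + (459*(-908 + Z(6, -29)))/O(329, 2073) = -626157/(-2707681) + (459*(-908 + (24 - 29*6)))/329 = -626157*(-1/2707681) + (459*(-908 + (24 - 174)))*(1/329) = 626157/2707681 + (459*(-908 - 150))*(1/329) = 626157/2707681 + (459*(-1058))*(1/329) = 626157/2707681 - 485622*1/329 = 626157/2707681 - 485622/329 = -1314703456929/890827049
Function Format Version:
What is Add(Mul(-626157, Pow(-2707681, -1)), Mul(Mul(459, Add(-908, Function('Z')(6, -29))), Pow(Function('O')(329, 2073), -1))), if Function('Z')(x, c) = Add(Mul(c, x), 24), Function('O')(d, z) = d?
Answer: Rational(-1314703456929, 890827049) ≈ -1475.8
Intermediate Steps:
Function('Z')(x, c) = Add(24, Mul(c, x))
Add(Mul(-626157, Pow(-2707681, -1)), Mul(Mul(459, Add(-908, Function('Z')(6, -29))), Pow(Function('O')(329, 2073), -1))) = Add(Mul(-626157, Pow(-2707681, -1)), Mul(Mul(459, Add(-908, Add(24, Mul(-29, 6)))), Pow(329, -1))) = Add(Mul(-626157, Rational(-1, 2707681)), Mul(Mul(459, Add(-908, Add(24, -174))), Rational(1, 329))) = Add(Rational(626157, 2707681), Mul(Mul(459, Add(-908, -150)), Rational(1, 329))) = Add(Rational(626157, 2707681), Mul(Mul(459, -1058), Rational(1, 329))) = Add(Rational(626157, 2707681), Mul(-485622, Rational(1, 329))) = Add(Rational(626157, 2707681), Rational(-485622, 329)) = Rational(-1314703456929, 890827049)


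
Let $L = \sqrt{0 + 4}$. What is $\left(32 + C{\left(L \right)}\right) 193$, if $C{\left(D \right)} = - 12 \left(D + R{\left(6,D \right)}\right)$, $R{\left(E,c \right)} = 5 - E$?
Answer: $3860$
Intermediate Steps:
$L = 2$ ($L = \sqrt{4} = 2$)
$C{\left(D \right)} = 12 - 12 D$ ($C{\left(D \right)} = - 12 \left(D + \left(5 - 6\right)\right) = - 12 \left(D - 1\right) = - 12 \left(-1 + D\right) = 12 - 12 D$)
$\left(32 + C{\left(L \right)}\right) 193 = \left(32 + \left(12 - 24\right)\right) 193 = \left(32 - 12\right) 193 = 20 \cdot 193 = 3860$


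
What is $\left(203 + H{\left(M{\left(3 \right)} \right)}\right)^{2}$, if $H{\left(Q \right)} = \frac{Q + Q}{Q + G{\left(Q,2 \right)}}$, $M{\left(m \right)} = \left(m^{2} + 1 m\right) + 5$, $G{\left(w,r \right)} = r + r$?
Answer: $\frac{18464209}{441} \approx 41869.0$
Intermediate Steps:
$G{\left(w,r \right)} = 2 r$
$M{\left(m \right)} = 5 + m + m^{2}$ ($M{\left(m \right)} = \left(m^{2} + m\right) + 5 = \left(m + m^{2}\right) + 5 = 5 + m + m^{2}$)
$H{\left(Q \right)} = \frac{2 Q}{4 + Q}$ ($H{\left(Q \right)} = \frac{Q + Q}{Q + 2 \cdot 2} = \frac{2 Q}{Q + 4} = \frac{2 Q}{4 + Q}$)
$\left(203 + H{\left(M{\left(3 \right)} \right)}\right)^{2} = \left(203 + \frac{2 \left(5 + 3 + 3^{2}\right)}{4 + \left(5 + 3 + 3^{2}\right)}\right)^{2} = \left(203 + \frac{2 \left(5 + 3 + 9\right)}{4 + \left(5 + 3 + 9\right)}\right)^{2} = \left(203 + 2 \cdot 17 \frac{1}{4 + 17}\right)^{2} = \left(203 + 2 \cdot 17 \cdot \frac{1}{21}\right)^{2} = \left(203 + \frac{34}{21}\right)^{2} = \left(\frac{4297}{21}\right)^{2} = \frac{18464209}{441}$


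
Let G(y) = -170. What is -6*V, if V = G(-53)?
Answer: 1020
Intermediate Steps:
V = -170
-6*V = -6*(-170) = 1020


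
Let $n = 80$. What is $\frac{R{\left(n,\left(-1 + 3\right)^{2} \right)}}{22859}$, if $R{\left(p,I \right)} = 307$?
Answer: $\frac{307}{22859} \approx 0.01343$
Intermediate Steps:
$\frac{R{\left(n,\left(-1 + 3\right)^{2} \right)}}{22859} = \frac{307}{22859}$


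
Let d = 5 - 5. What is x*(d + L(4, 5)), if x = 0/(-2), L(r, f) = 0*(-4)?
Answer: 0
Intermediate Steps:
L(r, f) = 0
d = 0
x = 0 (x = 0*(-½) = 0)
x*(d + L(4, 5)) = 0*(0 + 0) = 0*0 = 0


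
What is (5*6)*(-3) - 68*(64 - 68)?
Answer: 182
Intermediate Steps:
(5*6)*(-3) - 68*(64 - 68) = 30*(-3) - 68*(-4) = -90 + 272 = 182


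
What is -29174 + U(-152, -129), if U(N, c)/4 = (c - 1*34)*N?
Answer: 69930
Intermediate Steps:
U(N, c) = 4*N*(-34 + c) (U(N, c) = 4*((c - 1*34)*N) = 4*((c - 34)*N) = 4*((-34 + c)*N) = 4*(N*(-34 + c)) = 4*N*(-34 + c))
-29174 + U(-152, -129) = -29174 + 4*(-152)*(-34 - 129) = -29174 + 4*(-152)*(-163) = -29174 + 99104 = 69930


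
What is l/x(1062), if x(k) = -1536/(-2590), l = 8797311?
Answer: 3797505915/256 ≈ 1.4834e+7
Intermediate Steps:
x(k) = 768/1295 (x(k) = -1536*(-1/2590) = 768/1295)
l/x(1062) = 8797311/(768/1295) = 8797311*(1295/768) = 3797505915/256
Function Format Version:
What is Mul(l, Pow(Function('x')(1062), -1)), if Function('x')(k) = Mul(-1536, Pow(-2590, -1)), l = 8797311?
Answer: Rational(3797505915, 256) ≈ 1.4834e+7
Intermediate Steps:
Function('x')(k) = Rational(768, 1295) (Function('x')(k) = Mul(-1536, Rational(-1, 2590)) = Rational(768, 1295))
Mul(l, Pow(Function('x')(1062), -1)) = Mul(8797311, Pow(Rational(768, 1295), -1)) = Mul(8797311, Rational(1295, 768)) = Rational(3797505915, 256)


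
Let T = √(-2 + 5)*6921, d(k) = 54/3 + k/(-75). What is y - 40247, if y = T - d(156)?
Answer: -1006573/25 + 6921*√3 ≈ -28275.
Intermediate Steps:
d(k) = 18 - k/75 (d(k) = 54*(⅓) + k*(-1/75) = 18 - k/75)
T = 6921*√3 (T = √3*6921 = 6921*√3 ≈ 11988.)
y = -398/25 + 6921*√3 (y = 6921*√3 - (18 - 1/75*156) = 6921*√3 - (18 - 52/25) = 6921*√3 - 1*398/25 = 6921*√3 - 398/25 = -398/25 + 6921*√3 ≈ 11972.)
y - 40247 = (-398/25 + 6921*√3) - 40247 = -1006573/25 + 6921*√3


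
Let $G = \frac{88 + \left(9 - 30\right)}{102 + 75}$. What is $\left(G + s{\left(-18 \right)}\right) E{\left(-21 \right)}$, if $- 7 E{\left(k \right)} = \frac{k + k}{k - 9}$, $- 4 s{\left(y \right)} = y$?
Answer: $- \frac{1727}{1770} \approx -0.97571$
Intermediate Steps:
$s{\left(y \right)} = - \frac{y}{4}$
$E{\left(k \right)} = - \frac{2 k}{7 \left(-9 + k\right)}$ ($E{\left(k \right)} = - \frac{\left(k + k\right) \frac{1}{k - 9}}{7} = - \frac{2 k \frac{1}{-9 + k}}{7} = - \frac{2 k}{7 \left(-9 + k\right)}$)
$G = \frac{67}{177}$ ($G = \frac{88 - 21}{177} = 67 \cdot \frac{1}{177} = \frac{67}{177} \approx 0.37853$)
$\left(G + s{\left(-18 \right)}\right) E{\left(-21 \right)} = \left(\frac{67}{177} - - \frac{9}{2}\right) \left(\left(-2\right) \left(-21\right) \frac{1}{-63 + 7 \left(-21\right)}\right) = \left(\frac{67}{177} + \frac{9}{2}\right) \left(\left(-2\right) \left(-21\right) \frac{1}{-63 - 147}\right) = \frac{1727 \left(\left(-2\right) \left(-21\right) \frac{1}{-210}\right)}{354} = \frac{1727 \left(\left(-2\right) \left(-21\right) \left(- \frac{1}{210}\right)\right)}{354} = \frac{1727}{354} \left(- \frac{1}{5}\right) = - \frac{1727}{1770}$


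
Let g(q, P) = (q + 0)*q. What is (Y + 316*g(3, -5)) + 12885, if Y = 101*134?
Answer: 29263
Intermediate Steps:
Y = 13534
g(q, P) = q² (g(q, P) = q*q = q²)
(Y + 316*g(3, -5)) + 12885 = (13534 + 316*3²) + 12885 = (13534 + 316*9) + 12885 = (13534 + 2844) + 12885 = 16378 + 12885 = 29263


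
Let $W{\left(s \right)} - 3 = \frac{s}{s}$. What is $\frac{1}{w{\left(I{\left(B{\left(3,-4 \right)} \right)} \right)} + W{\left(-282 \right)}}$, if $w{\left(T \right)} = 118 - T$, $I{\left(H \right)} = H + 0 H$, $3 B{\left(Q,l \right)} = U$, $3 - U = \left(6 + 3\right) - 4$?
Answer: $\frac{3}{368} \approx 0.0081522$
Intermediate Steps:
$U = -2$ ($U = 3 - \left(\left(6 + 3\right) - 4\right) = 3 - \left(9 - 4\right) = 3 - 5 = -2$)
$B{\left(Q,l \right)} = - \frac{2}{3}$ ($B{\left(Q,l \right)} = \frac{1}{3} \left(-2\right) = - \frac{2}{3}$)
$I{\left(H \right)} = H$ ($I{\left(H \right)} = H + 0 = H$)
$W{\left(s \right)} = 4$ ($W{\left(s \right)} = 3 + \frac{s}{s} = 3 + 1 = 4$)
$\frac{1}{w{\left(I{\left(B{\left(3,-4 \right)} \right)} \right)} + W{\left(-282 \right)}} = \frac{1}{\left(118 - - \frac{2}{3}\right) + 4} = \frac{1}{\left(118 + \frac{2}{3}\right) + 4} = \frac{1}{\frac{356}{3} + 4} = \frac{1}{\frac{368}{3}} = \frac{3}{368}$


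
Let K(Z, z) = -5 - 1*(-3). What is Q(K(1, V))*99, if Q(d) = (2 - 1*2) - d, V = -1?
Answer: 198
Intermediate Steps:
K(Z, z) = -2 (K(Z, z) = -5 + 3 = -2)
Q(d) = -d (Q(d) = (2 - 2) - d = 0 - d = -d)
Q(K(1, V))*99 = -1*(-2)*99 = 2*99 = 198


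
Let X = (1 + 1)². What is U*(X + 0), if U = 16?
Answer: 64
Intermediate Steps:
X = 4 (X = 2² = 4)
U*(X + 0) = 16*(4 + 0) = 16*4 = 64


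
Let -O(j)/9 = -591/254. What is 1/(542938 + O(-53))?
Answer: 254/137911571 ≈ 1.8418e-6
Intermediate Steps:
O(j) = 5319/254 (O(j) = -(-5319)/254 = -9*(-591/254) = 5319/254)
1/(542938 + O(-53)) = 1/(542938 + 5319/254) = 1/(137911571/254) = 254/137911571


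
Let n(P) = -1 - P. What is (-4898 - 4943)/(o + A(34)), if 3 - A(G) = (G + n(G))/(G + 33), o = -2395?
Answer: 659347/160263 ≈ 4.1142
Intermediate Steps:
A(G) = 3 + 1/(33 + G) (A(G) = 3 - (G + (-1 - G))/(G + 33) = 3 - (-1)/(33 + G) = 3 + 1/(33 + G))
(-4898 - 4943)/(o + A(34)) = (-4898 - 4943)/(-2395 + (100 + 3*34)/(33 + 34)) = -9841/(-2395 + (100 + 102)/67) = -9841/(-2395 + (1/67)*202) = -9841/(-2395 + 202/67) = -9841/(-160263/67) = -9841*(-67/160263) = 659347/160263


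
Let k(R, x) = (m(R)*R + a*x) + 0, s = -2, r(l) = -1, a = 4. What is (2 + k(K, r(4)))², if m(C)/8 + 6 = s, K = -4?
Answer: 64516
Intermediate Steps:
m(C) = -64 (m(C) = -48 + 8*(-2) = -48 - 16 = -64)
k(R, x) = -64*R + 4*x (k(R, x) = (-64*R + 4*x) + 0 = -64*R + 4*x)
(2 + k(K, r(4)))² = (2 + (-64*(-4) + 4*(-1)))² = (2 + (256 - 4))² = (2 + 252)² = 254² = 64516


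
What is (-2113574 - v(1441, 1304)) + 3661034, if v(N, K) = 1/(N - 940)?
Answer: 775277459/501 ≈ 1.5475e+6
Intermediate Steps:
v(N, K) = 1/(-940 + N)
(-2113574 - v(1441, 1304)) + 3661034 = (-2113574 - 1/(-940 + 1441)) + 3661034 = (-2113574 - 1/501) + 3661034 = -1058900575/501 + 3661034 = 775277459/501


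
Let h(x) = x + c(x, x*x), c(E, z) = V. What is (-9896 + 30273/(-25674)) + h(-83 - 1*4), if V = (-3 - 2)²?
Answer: -85230655/8558 ≈ -9959.2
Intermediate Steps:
V = 25 (V = (-5)² = 25)
c(E, z) = 25
h(x) = 25 + x (h(x) = x + 25 = 25 + x)
(-9896 + 30273/(-25674)) + h(-83 - 1*4) = (-9896 + 30273/(-25674)) + (25 + (-83 - 1*4)) = (-9896 + 30273*(-1/25674)) + (25 + (-83 - 4)) = (-9896 - 10091/8558) + (25 - 87) = -84700059/8558 - 62 = -85230655/8558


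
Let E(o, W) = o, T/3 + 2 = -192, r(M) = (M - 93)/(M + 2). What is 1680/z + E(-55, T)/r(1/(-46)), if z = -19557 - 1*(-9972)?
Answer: 247177/248571 ≈ 0.99439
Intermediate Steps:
r(M) = (-93 + M)/(2 + M)
T = -582 (T = -6 + 3*(-192) = -6 - 576 = -582)
z = -9585 (z = -19557 + 9972 = -9585)
1680/z + E(-55, T)/r(1/(-46)) = 1680/(-9585) - 55*(2 + 1/(-46))/(-93 + 1/(-46)) = 1680*(-1/9585) - 55*(2 - 1/46)/(-93 - 1/46) = -112/639 - 55/(-4279/46/(91/46)) = -112/639 - 55/((46/91)*(-4279/46)) = -112/639 - 55/(-4279/91) = -112/639 - 55*(-91/4279) = -112/639 + 455/389 = 247177/248571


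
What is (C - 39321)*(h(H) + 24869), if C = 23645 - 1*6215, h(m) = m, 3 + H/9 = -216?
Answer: -501260118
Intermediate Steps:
H = -1971 (H = -27 + 9*(-216) = -27 - 1944 = -1971)
C = 17430 (C = 23645 - 6215 = 17430)
(C - 39321)*(h(H) + 24869) = (17430 - 39321)*(-1971 + 24869) = -21891*22898 = -501260118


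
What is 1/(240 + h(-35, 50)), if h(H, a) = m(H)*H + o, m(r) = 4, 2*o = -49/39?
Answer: 78/7751 ≈ 0.010063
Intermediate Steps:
o = -49/78 (o = (-49/39)/2 = (-49*1/39)/2 = (½)*(-49/39) = -49/78 ≈ -0.62821)
h(H, a) = -49/78 + 4*H (h(H, a) = 4*H - 49/78 = -49/78 + 4*H)
1/(240 + h(-35, 50)) = 1/(240 + (-49/78 + 4*(-35))) = 1/(240 + (-49/78 - 140)) = 1/(240 - 10969/78) = 1/(7751/78) = 78/7751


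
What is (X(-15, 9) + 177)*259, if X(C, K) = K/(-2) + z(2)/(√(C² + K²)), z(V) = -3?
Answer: 89355/2 - 259*√34/34 ≈ 44633.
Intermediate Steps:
X(C, K) = -3/√(C² + K²) - K/2 (X(C, K) = K/(-2) - 3/√(C² + K²) = K*(-½) - 3/√(C² + K²) = -K/2 - 3/√(C² + K²) = -3/√(C² + K²) - K/2)
(X(-15, 9) + 177)*259 = ((-3/√((-15)² + 9²) - ½*9) + 177)*259 = ((-3/√(225 + 81) - 9/2) + 177)*259 = ((-√34/34 - 9/2) + 177)*259 = ((-9/2 - √34/34) + 177)*259 = (345/2 - √34/34)*259 = 89355/2 - 259*√34/34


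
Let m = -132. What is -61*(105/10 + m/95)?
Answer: -105591/190 ≈ -555.74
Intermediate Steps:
-61*(105/10 + m/95) = -61*(105/10 - 132/95) = -61*(105*(⅒) - 132*1/95) = -61*(21/2 - 132/95) = -61*1731/190 = -105591/190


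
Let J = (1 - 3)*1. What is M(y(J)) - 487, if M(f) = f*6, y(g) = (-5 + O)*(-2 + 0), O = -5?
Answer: -367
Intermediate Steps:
J = -2 (J = -2*1 = -2)
y(g) = 20 (y(g) = (-5 - 5)*(-2 + 0) = -10*(-2) = 20)
M(f) = 6*f
M(y(J)) - 487 = 6*20 - 487 = 120 - 487 = -367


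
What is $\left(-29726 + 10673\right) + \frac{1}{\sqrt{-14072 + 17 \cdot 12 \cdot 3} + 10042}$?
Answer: $\frac{- 38106 \sqrt{3365} + 191330225 i}{2 \left(\sqrt{3365} - 5021 i\right)} \approx -19053.0 - 1.2517 \cdot 10^{-6} i$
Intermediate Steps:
$\left(-29726 + 10673\right) + \frac{1}{\sqrt{-14072 + 17 \cdot 12 \cdot 3} + 10042} = -19053 + \frac{1}{\sqrt{-14072 + 204 \cdot 3} + 10042} = -19053 + \frac{1}{\sqrt{-14072 + 612} + 10042} = -19053 + \frac{1}{\sqrt{-13460} + 10042} = -19053 + \frac{1}{2 i \sqrt{3365} + 10042} = -19053 + \frac{1}{10042 + 2 i \sqrt{3365}}$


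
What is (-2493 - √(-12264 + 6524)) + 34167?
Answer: 31674 - 2*I*√1435 ≈ 31674.0 - 75.763*I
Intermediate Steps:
(-2493 - √(-12264 + 6524)) + 34167 = (-2493 - √(-5740)) + 34167 = (-2493 - 2*I*√1435) + 34167 = 31674 - 2*I*√1435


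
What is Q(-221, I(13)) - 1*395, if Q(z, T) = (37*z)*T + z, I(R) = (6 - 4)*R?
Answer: -213218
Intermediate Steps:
I(R) = 2*R
Q(z, T) = z + 37*T*z (Q(z, T) = 37*T*z + z = z + 37*T*z)
Q(-221, I(13)) - 1*395 = -221*(1 + 37*(2*13)) - 1*395 = -221*(1 + 37*26) - 395 = -221*(1 + 962) - 395 = -221*963 - 395 = -212823 - 395 = -213218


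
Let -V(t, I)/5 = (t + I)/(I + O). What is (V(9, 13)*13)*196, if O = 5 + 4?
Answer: -12740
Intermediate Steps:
O = 9
V(t, I) = -5*(I + t)/(9 + I) (V(t, I) = -5*(t + I)/(I + 9) = -5*(I + t)/(9 + I))
(V(9, 13)*13)*196 = ((5*(-1*13 - 1*9)/(9 + 13))*13)*196 = ((5*(-13 - 9)/22)*13)*196 = ((5*(1/22)*(-22))*13)*196 = -5*13*196 = -65*196 = -12740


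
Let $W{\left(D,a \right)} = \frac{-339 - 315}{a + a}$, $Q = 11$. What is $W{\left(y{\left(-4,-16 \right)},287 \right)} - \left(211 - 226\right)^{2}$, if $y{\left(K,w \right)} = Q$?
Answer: $- \frac{64902}{287} \approx -226.14$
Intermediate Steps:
$y{\left(K,w \right)} = 11$
$W{\left(D,a \right)} = - \frac{327}{a}$ ($W{\left(D,a \right)} = - \frac{654}{2 a} = - 654 \frac{1}{2 a} = - \frac{327}{a}$)
$W{\left(y{\left(-4,-16 \right)},287 \right)} - \left(211 - 226\right)^{2} = - \frac{327}{287} - \left(211 - 226\right)^{2} = \left(-327\right) \frac{1}{287} - \left(-15\right)^{2} = - \frac{327}{287} - 225 = - \frac{64902}{287}$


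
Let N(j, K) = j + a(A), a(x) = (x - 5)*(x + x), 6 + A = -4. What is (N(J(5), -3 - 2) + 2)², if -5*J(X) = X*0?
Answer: 91204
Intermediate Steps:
A = -10 (A = -6 - 4 = -10)
a(x) = 2*x*(-5 + x) (a(x) = (-5 + x)*(2*x) = 2*x*(-5 + x))
J(X) = 0 (J(X) = -X*0/5 = -⅕*0 = 0)
N(j, K) = 300 + j (N(j, K) = j + 2*(-10)*(-5 - 10) = j + 2*(-10)*(-15) = j + 300 = 300 + j)
(N(J(5), -3 - 2) + 2)² = ((300 + 0) + 2)² = (300 + 2)² = 302² = 91204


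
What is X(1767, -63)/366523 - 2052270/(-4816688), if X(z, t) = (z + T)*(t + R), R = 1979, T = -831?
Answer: 4695168407949/882713467912 ≈ 5.3190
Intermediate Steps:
X(z, t) = (-831 + z)*(1979 + t) (X(z, t) = (z - 831)*(t + 1979) = (-831 + z)*(1979 + t))
X(1767, -63)/366523 - 2052270/(-4816688) = (-1644549 - 831*(-63) + 1979*1767 - 63*1767)/366523 - 2052270/(-4816688) = (-1644549 + 52353 + 3496893 - 111321)*(1/366523) - 2052270*(-1/4816688) = 1793376*(1/366523) + 1026135/2408344 = 1793376/366523 + 1026135/2408344 = 4695168407949/882713467912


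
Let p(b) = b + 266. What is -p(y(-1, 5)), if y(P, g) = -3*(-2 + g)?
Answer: -257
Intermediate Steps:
y(P, g) = 6 - 3*g
p(b) = 266 + b
-p(y(-1, 5)) = -(266 + (6 - 3*5)) = -(266 + (6 - 15)) = -(266 - 9) = -1*257 = -257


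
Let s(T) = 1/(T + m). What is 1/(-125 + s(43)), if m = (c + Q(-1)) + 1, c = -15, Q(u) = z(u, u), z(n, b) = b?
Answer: -28/3499 ≈ -0.0080023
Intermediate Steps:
Q(u) = u
m = -15 (m = (-15 - 1) + 1 = -16 + 1 = -15)
s(T) = 1/(-15 + T) (s(T) = 1/(T - 15) = 1/(-15 + T))
1/(-125 + s(43)) = 1/(-125 + 1/(-15 + 43)) = 1/(-125 + 1/28) = 1/(-3499/28) = -28/3499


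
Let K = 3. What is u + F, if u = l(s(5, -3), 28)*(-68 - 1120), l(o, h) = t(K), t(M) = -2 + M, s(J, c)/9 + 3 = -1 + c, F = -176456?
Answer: -177644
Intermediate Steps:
s(J, c) = -36 + 9*c (s(J, c) = -27 + 9*(-1 + c) = -27 + (-9 + 9*c) = -36 + 9*c)
l(o, h) = 1 (l(o, h) = -2 + 3 = 1)
u = -1188 (u = 1*(-68 - 1120) = 1*(-1188) = -1188)
u + F = -1188 - 176456 = -177644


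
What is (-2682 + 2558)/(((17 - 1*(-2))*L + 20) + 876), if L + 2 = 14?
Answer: -31/281 ≈ -0.11032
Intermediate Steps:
L = 12 (L = -2 + 14 = 12)
(-2682 + 2558)/(((17 - 1*(-2))*L + 20) + 876) = (-2682 + 2558)/(((17 - 1*(-2))*12 + 20) + 876) = -124/(((17 + 2)*12 + 20) + 876) = -124/((19*12 + 20) + 876) = -124/((228 + 20) + 876) = -124/(248 + 876) = -124/1124 = -124*1/1124 = -31/281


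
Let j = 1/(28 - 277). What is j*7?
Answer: -7/249 ≈ -0.028112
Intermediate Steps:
j = -1/249 (j = 1/(-249) = -1/249 ≈ -0.0040161)
j*7 = -1/249*7 = -7/249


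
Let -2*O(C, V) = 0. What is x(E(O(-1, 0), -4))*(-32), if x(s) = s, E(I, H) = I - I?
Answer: 0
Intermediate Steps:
O(C, V) = 0 (O(C, V) = -1/2*0 = 0)
E(I, H) = 0
x(E(O(-1, 0), -4))*(-32) = 0*(-32) = 0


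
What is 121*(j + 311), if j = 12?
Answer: 39083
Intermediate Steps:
121*(j + 311) = 121*(12 + 311) = 121*323 = 39083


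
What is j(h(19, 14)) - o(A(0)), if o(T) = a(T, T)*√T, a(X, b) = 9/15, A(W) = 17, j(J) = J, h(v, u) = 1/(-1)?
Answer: -1 - 3*√17/5 ≈ -3.4739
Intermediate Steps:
h(v, u) = -1
a(X, b) = ⅗ (a(X, b) = 9*(1/15) = ⅗)
o(T) = 3*√T/5
j(h(19, 14)) - o(A(0)) = -1 - 3*√17/5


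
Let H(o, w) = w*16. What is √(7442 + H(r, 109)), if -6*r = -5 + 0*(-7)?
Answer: √9186 ≈ 95.844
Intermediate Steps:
r = ⅚ (r = -(-5 + 0*(-7))/6 = -(-5 + 0)/6 = -⅙*(-5) = ⅚ ≈ 0.83333)
H(o, w) = 16*w
√(7442 + H(r, 109)) = √(7442 + 16*109) = √(7442 + 1744) = √9186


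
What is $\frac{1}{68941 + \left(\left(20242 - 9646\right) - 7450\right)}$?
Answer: $\frac{1}{72087} \approx 1.3872 \cdot 10^{-5}$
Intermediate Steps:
$\frac{1}{68941 + \left(\left(20242 - 9646\right) - 7450\right)} = \frac{1}{68941 + \left(10596 - 7450\right)} = \frac{1}{68941 + 3146} = \frac{1}{72087}$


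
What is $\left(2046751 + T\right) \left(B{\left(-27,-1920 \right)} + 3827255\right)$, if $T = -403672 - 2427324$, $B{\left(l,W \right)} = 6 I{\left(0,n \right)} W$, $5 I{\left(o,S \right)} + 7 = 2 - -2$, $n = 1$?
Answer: $-3006926298915$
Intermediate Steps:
$I{\left(o,S \right)} = - \frac{3}{5}$ ($I{\left(o,S \right)} = - \frac{7}{5} + \frac{2 - -2}{5} = - \frac{7}{5} + \frac{2 + 2}{5} = - \frac{7}{5} + \frac{1}{5} \cdot 4 = - \frac{7}{5} + \frac{4}{5} = - \frac{3}{5}$)
$B{\left(l,W \right)} = - \frac{18 W}{5}$ ($B{\left(l,W \right)} = 6 \left(- \frac{3}{5}\right) W = - \frac{18 W}{5}$)
$T = -2830996$ ($T = -403672 - 2427324 = -2830996$)
$\left(2046751 + T\right) \left(B{\left(-27,-1920 \right)} + 3827255\right) = \left(2046751 - 2830996\right) \left(\left(- \frac{18}{5}\right) \left(-1920\right) + 3827255\right) = - 784245 \left(6912 + 3827255\right) = \left(-784245\right) 3834167 = -3006926298915$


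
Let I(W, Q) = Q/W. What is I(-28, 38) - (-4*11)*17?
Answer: 10453/14 ≈ 746.64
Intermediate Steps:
I(-28, 38) - (-4*11)*17 = 38/(-28) - (-4*11)*17 = 38*(-1/28) - (-44)*17 = -19/14 - 1*(-748) = -19/14 + 748 = 10453/14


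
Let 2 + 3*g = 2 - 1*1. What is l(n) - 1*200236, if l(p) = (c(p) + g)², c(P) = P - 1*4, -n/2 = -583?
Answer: 10343101/9 ≈ 1.1492e+6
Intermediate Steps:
n = 1166 (n = -2*(-583) = 1166)
c(P) = -4 + P (c(P) = P - 4 = -4 + P)
g = -⅓ (g = -⅔ + (2 - 1*1)/3 = -⅔ + (2 - 1)/3 = -⅔ + (⅓)*1 = -⅔ + ⅓ = -⅓ ≈ -0.33333)
l(p) = (-13/3 + p)² (l(p) = ((-4 + p) - ⅓)² = (-13/3 + p)²)
l(n) - 1*200236 = (-13 + 3*1166)²/9 - 1*200236 = (-13 + 3498)²/9 - 200236 = (⅑)*3485² - 200236 = (⅑)*12145225 - 200236 = 12145225/9 - 200236 = 10343101/9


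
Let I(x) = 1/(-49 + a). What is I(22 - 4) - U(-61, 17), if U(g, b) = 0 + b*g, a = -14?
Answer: 65330/63 ≈ 1037.0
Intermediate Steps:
I(x) = -1/63 (I(x) = 1/(-49 - 14) = 1/(-63) = -1/63)
U(g, b) = b*g
I(22 - 4) - U(-61, 17) = -1/63 - 17*(-61) = -1/63 - 1*(-1037) = -1/63 + 1037 = 65330/63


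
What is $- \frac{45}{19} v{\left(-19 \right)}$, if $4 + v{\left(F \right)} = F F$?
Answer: $- \frac{16065}{19} \approx -845.53$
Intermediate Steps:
$v{\left(F \right)} = -4 + F^{2}$ ($v{\left(F \right)} = -4 + F F = -4 + F^{2}$)
$- \frac{45}{19} v{\left(-19 \right)} = - \frac{45}{19} \left(-4 + \left(-19\right)^{2}\right) = \left(-45\right) \frac{1}{19} \left(-4 + 361\right) = \left(- \frac{45}{19}\right) 357 = - \frac{16065}{19}$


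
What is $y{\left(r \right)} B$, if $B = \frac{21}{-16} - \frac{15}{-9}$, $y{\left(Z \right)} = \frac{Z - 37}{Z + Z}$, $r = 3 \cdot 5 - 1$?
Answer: $- \frac{391}{1344} \approx -0.29092$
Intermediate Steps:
$r = 14$ ($r = 15 - 1 = 14$)
$y{\left(Z \right)} = \frac{-37 + Z}{2 Z}$
$B = \frac{17}{48}$ ($B = 21 \left(- \frac{1}{16}\right) - - \frac{5}{3} = - \frac{21}{16} + \frac{5}{3} = \frac{17}{48} \approx 0.35417$)
$y{\left(r \right)} B = \frac{-37 + 14}{2 \cdot 14} \cdot \frac{17}{48} = \frac{1}{2} \cdot \frac{1}{14} \left(-23\right) \frac{17}{48} = \left(- \frac{23}{28}\right) \frac{17}{48} = - \frac{391}{1344}$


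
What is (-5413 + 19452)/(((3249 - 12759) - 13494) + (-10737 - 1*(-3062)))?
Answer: -14039/30679 ≈ -0.45761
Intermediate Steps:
(-5413 + 19452)/(((3249 - 12759) - 13494) + (-10737 - 1*(-3062))) = 14039/((-9510 - 13494) + (-10737 + 3062)) = 14039/(-23004 - 7675) = 14039/(-30679) = 14039*(-1/30679) = -14039/30679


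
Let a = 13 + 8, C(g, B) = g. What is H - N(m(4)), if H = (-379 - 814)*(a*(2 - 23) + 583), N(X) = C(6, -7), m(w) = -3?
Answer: -169412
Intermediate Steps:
a = 21
N(X) = 6
H = -169406 (H = (-379 - 814)*(21*(2 - 23) + 583) = -1193*(21*(-21) + 583) = -1193*(-441 + 583) = -1193*142 = -169406)
H - N(m(4)) = -169406 - 1*6 = -169406 - 6 = -169412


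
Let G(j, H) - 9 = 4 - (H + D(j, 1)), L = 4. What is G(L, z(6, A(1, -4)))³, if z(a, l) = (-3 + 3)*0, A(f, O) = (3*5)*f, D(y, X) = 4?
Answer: 729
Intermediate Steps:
A(f, O) = 15*f
z(a, l) = 0 (z(a, l) = 0*0 = 0)
G(j, H) = 9 - H (G(j, H) = 9 + (4 - (H + 4)) = 9 + (4 - (4 + H)) = 9 + (4 + (-4 - H)) = 9 - H)
G(L, z(6, A(1, -4)))³ = (9 - 1*0)³ = (9 + 0)³ = 9³ = 729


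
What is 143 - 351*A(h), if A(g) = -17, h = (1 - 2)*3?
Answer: 6110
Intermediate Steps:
h = -3 (h = -1*3 = -3)
143 - 351*A(h) = 143 - 351*(-17) = 143 + 5967 = 6110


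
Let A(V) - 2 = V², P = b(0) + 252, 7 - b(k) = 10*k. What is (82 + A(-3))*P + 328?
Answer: 24415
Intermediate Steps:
b(k) = 7 - 10*k
P = 259 (P = (7 - 10*0) + 252 = (7 + 0) + 252 = 7 + 252 = 259)
A(V) = 2 + V²
(82 + A(-3))*P + 328 = (82 + (2 + (-3)²))*259 + 328 = (82 + (2 + 9))*259 + 328 = (82 + 11)*259 + 328 = 93*259 + 328 = 24087 + 328 = 24415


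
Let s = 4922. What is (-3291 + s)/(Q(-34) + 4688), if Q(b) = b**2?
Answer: 1631/5844 ≈ 0.27909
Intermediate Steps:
(-3291 + s)/(Q(-34) + 4688) = (-3291 + 4922)/((-34)**2 + 4688) = 1631/(1156 + 4688) = 1631/5844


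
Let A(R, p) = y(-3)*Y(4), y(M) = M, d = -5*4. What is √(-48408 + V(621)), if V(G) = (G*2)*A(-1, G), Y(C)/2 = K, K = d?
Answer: 2*√25158 ≈ 317.23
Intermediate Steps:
d = -20
K = -20
Y(C) = -40 (Y(C) = 2*(-20) = -40)
A(R, p) = 120 (A(R, p) = -3*(-40) = 120)
V(G) = 240*G (V(G) = (G*2)*120 = (2*G)*120 = 240*G)
√(-48408 + V(621)) = √(-48408 + 240*621) = √(-48408 + 149040) = √100632 = 2*√25158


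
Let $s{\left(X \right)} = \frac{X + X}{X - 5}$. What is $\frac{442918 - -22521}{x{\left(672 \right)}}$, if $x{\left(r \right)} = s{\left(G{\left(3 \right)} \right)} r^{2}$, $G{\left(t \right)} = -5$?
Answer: $\frac{465439}{451584} \approx 1.0307$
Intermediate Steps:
$s{\left(X \right)} = \frac{2 X}{-5 + X}$
$x{\left(r \right)} = r^{2}$ ($x{\left(r \right)} = 2 \left(-5\right) \frac{1}{-5 - 5} r^{2} = 2 \left(-5\right) \frac{1}{-10} r^{2} = 2 \left(-5\right) \left(- \frac{1}{10}\right) r^{2} = 1 r^{2} = r^{2}$)
$\frac{442918 - -22521}{x{\left(672 \right)}} = \frac{442918 - -22521}{672^{2}} = \frac{442918 + 22521}{451584} = 465439 \cdot \frac{1}{451584} = \frac{465439}{451584}$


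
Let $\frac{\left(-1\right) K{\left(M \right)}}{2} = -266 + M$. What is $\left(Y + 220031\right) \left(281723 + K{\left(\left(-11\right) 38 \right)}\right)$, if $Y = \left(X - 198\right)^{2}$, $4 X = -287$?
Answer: $\frac{1326206882067}{16} \approx 8.2888 \cdot 10^{10}$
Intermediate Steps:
$X = - \frac{287}{4}$ ($X = \frac{1}{4} \left(-287\right) = - \frac{287}{4} \approx -71.75$)
$Y = \frac{1164241}{16}$ ($Y = \left(- \frac{287}{4} - 198\right)^{2} = \left(- \frac{1079}{4}\right)^{2} = \frac{1164241}{16} \approx 72765.0$)
$K{\left(M \right)} = 532 - 2 M$ ($K{\left(M \right)} = - 2 \left(-266 + M\right) = 532 - 2 M$)
$\left(Y + 220031\right) \left(281723 + K{\left(\left(-11\right) 38 \right)}\right) = \left(\frac{1164241}{16} + 220031\right) \left(281723 - \left(-532 + 2 \left(\left(-11\right) 38\right)\right)\right) = \frac{4684737 \left(281723 + \left(532 - -836\right)\right)}{16} = \frac{4684737 \left(281723 + \left(532 + 836\right)\right)}{16} = \frac{4684737 \left(281723 + 1368\right)}{16} = \frac{4684737}{16} \cdot 283091 = \frac{1326206882067}{16}$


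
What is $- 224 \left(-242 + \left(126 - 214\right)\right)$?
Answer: $73920$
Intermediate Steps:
$- 224 \left(-242 + \left(126 - 214\right)\right) = - 224 \left(-242 - 88\right) = \left(-224\right) \left(-330\right) = 73920$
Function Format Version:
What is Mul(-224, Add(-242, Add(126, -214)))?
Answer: 73920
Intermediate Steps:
Mul(-224, Add(-242, Add(126, -214))) = Mul(-224, Add(-242, -88)) = Mul(-224, -330) = 73920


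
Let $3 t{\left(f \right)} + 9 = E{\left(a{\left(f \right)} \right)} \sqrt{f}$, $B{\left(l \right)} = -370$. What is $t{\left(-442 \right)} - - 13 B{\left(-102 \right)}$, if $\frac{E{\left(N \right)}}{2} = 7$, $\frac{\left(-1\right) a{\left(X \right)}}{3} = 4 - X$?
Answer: $-4813 + \frac{14 i \sqrt{442}}{3} \approx -4813.0 + 98.111 i$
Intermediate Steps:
$a{\left(X \right)} = -12 + 3 X$ ($a{\left(X \right)} = - 3 \left(4 - X\right) = -12 + 3 X$)
$E{\left(N \right)} = 14$ ($E{\left(N \right)} = 2 \cdot 7 = 14$)
$t{\left(f \right)} = -3 + \frac{14 \sqrt{f}}{3}$
$t{\left(-442 \right)} - - 13 B{\left(-102 \right)} = \left(-3 + \frac{14 \sqrt{-442}}{3}\right) - \left(-13\right) \left(-370\right) = \left(-3 + \frac{14 i \sqrt{442}}{3}\right) - 4810 = -4813 + \frac{14 i \sqrt{442}}{3}$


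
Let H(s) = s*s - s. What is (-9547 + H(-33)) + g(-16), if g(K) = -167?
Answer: -8592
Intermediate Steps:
H(s) = s² - s
(-9547 + H(-33)) + g(-16) = (-9547 - 33*(-1 - 33)) - 167 = (-9547 - 33*(-34)) - 167 = (-9547 + 1122) - 167 = -8425 - 167 = -8592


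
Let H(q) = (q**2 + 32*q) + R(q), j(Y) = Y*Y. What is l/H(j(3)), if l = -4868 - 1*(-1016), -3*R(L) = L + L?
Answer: -1284/121 ≈ -10.612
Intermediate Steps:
j(Y) = Y**2
R(L) = -2*L/3 (R(L) = -(L + L)/3 = -2*L/3)
H(q) = q**2 + 94*q/3 (H(q) = (q**2 + 32*q) - 2*q/3 = q**2 + 94*q/3)
l = -3852 (l = -4868 + 1016 = -3852)
l/H(j(3)) = -3852*1/(3*(94 + 3*3**2)) = -3852*1/(3*(94 + 3*9)) = -3852*1/(3*(94 + 27)) = -3852/((1/3)*9*121) = -3852/363 = -3852*1/363 = -1284/121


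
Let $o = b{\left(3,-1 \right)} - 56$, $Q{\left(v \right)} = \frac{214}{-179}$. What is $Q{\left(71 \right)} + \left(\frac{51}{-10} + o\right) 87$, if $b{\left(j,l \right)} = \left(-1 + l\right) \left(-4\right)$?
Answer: $- \frac{8271403}{1790} \approx -4620.9$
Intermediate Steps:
$Q{\left(v \right)} = - \frac{214}{179}$ ($Q{\left(v \right)} = 214 \left(- \frac{1}{179}\right) = - \frac{214}{179}$)
$b{\left(j,l \right)} = 4 - 4 l$
$o = -48$ ($o = \left(4 - -4\right) - 56 = \left(4 + 4\right) - 56 = 8 - 56 = -48$)
$Q{\left(71 \right)} + \left(\frac{51}{-10} + o\right) 87 = - \frac{214}{179} + \left(\frac{51}{-10} - 48\right) 87 = - \frac{214}{179} + \left(51 \left(- \frac{1}{10}\right) - 48\right) 87 = - \frac{214}{179} + \left(- \frac{51}{10} - 48\right) 87 = - \frac{214}{179} - \frac{46197}{10} = - \frac{8271403}{1790}$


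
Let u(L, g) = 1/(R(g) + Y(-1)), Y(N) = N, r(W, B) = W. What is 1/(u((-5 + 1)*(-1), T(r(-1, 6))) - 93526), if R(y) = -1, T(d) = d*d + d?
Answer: -2/187053 ≈ -1.0692e-5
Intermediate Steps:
T(d) = d + d² (T(d) = d² + d = d + d²)
u(L, g) = -½ (u(L, g) = 1/(-1 - 1) = 1/(-2) = -½)
1/(u((-5 + 1)*(-1), T(r(-1, 6))) - 93526) = 1/(-½ - 93526) = 1/(-187053/2) = -2/187053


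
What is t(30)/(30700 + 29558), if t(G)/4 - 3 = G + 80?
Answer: 226/30129 ≈ 0.0075011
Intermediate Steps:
t(G) = 332 + 4*G (t(G) = 12 + 4*(G + 80) = 12 + 4*(80 + G) = 12 + (320 + 4*G) = 332 + 4*G)
t(30)/(30700 + 29558) = (332 + 4*30)/(30700 + 29558) = (332 + 120)/60258 = 452*(1/60258) = 226/30129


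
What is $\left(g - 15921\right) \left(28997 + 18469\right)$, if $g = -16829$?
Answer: $-1554511500$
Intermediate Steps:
$\left(g - 15921\right) \left(28997 + 18469\right) = \left(-16829 - 15921\right) \left(28997 + 18469\right) = \left(-32750\right) 47466 = -1554511500$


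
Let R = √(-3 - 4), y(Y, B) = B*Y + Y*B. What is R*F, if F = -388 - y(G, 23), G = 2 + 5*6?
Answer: -1860*I*√7 ≈ -4921.1*I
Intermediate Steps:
G = 32 (G = 2 + 30 = 32)
y(Y, B) = 2*B*Y (y(Y, B) = B*Y + B*Y = 2*B*Y)
F = -1860 (F = -388 - 2*23*32 = -388 - 1*1472 = -388 - 1472 = -1860)
R = I*√7 (R = √(-7) = I*√7 ≈ 2.6458*I)
R*F = (I*√7)*(-1860) = -1860*I*√7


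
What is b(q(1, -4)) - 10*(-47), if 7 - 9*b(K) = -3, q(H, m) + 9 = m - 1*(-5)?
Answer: 4240/9 ≈ 471.11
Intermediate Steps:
q(H, m) = -4 + m (q(H, m) = -9 + (m - 1*(-5)) = -9 + (m + 5) = -9 + (5 + m) = -4 + m)
b(K) = 10/9 (b(K) = 7/9 - ⅑*(-3) = 7/9 + ⅓ = 10/9)
b(q(1, -4)) - 10*(-47) = 10/9 - 10*(-47) = 10/9 + 470 = 4240/9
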